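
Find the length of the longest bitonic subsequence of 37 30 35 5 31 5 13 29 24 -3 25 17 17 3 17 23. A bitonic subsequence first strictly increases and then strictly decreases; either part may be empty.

One longest bitonic subsequence is 37, 35, 31, 29, 25, 17, 3 (positions 1,3,5,8,11,13,14): it rises to 37 then falls. Length 7 is optimal.

7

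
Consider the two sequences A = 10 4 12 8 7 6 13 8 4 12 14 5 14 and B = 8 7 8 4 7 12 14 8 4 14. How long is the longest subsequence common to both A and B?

7

A longest common subsequence is 8, 7, 8, 4, 12, 14, 14 (length 7); the LCS DP confirms no longer common subsequence exists.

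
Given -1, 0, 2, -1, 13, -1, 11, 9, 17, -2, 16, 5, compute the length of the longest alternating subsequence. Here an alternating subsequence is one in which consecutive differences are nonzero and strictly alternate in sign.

A longest alternating subsequence is -1, 0, -1, 13, -1, 11, 9, 17, -2, 16, 5 (positions 1,2,4,5,6,7,8,9,10,11,12); its 10 consecutive differences strictly alternate in sign, and length 11 is optimal.

11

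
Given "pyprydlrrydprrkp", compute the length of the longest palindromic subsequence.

One longest palindromic subsequence is prdrrdrp (positions 1,4,6,8,9,11,14,16); it reads the same forward and backward, and the interval DP gives dp[1][16] = 8.

8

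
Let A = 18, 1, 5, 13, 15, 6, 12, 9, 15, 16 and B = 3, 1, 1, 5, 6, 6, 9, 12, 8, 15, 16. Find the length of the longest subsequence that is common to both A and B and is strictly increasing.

A longest common strictly increasing subsequence is 1, 5, 6, 9, 15, 16 (length 6); it appears in order in both A and B, and no longer such subsequence exists.

6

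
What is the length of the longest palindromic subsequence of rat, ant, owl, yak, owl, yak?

3

Using dp[i][j] = 2 + dp[i+1][j−1] if the ends match, else max(dp[i+1][j], dp[i][j−1]):
dp[1][6] = 3. A witness is yak owl yak at positions 4,5,6.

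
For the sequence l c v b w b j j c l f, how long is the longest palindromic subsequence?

One longest palindromic subsequence is lcbwbcl (positions 1,2,4,5,6,9,10); it reads the same forward and backward, and the interval DP gives dp[1][11] = 7.

7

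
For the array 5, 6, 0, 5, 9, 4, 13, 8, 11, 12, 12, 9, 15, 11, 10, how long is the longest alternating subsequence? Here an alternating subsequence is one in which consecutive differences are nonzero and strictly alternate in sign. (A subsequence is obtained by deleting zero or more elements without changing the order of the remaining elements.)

A longest alternating subsequence is 5, 6, 0, 5, 4, 13, 8, 11, 9, 15, 11 (positions 1,2,3,4,6,7,8,9,12,13,14); its 10 consecutive differences strictly alternate in sign, and length 11 is optimal.

11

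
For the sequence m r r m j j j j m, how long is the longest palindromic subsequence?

6

Using dp[i][j] = 2 + dp[i+1][j−1] if the ends match, else max(dp[i+1][j], dp[i][j−1]):
dp[1][9] = 6. A witness is mjjjjm at positions 1,5,6,7,8,9.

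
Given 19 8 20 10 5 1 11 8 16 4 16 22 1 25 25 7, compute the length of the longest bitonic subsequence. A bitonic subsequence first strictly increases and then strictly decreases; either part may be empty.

Let inc[i] be the LIS ending at i and dec[i] the longest strictly decreasing subsequence starting at i. inc = [1, 1, 2, 2, 1, 1, 3, 2, 4, 2, 4, 5, 1, 6, 6, 3], dec = [5, 4, 5, 4, 3, 1, 4, 3, 3, 2, 2, 2, 1, 2, 2, 1].
max_i inc[i]+dec[i]−1 = 7, with one witness 8, 10, 11, 16, 22, 25, 7.

7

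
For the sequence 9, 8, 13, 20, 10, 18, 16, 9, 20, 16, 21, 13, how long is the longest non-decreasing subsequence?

5

Let dp[i] be the longest non-decreasing subsequence ending at position i. Then dp = [1, 1, 2, 3, 2, 3, 3, 2, 4, 4, 5, 3].
The maximum is 5; one witness is 9, 13, 20, 20, 21 at positions 1,3,4,9,11.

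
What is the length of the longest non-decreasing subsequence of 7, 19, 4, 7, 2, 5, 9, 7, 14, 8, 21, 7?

5

One longest non-decreasing subsequence is 7, 7, 9, 14, 21 (positions 1,4,7,9,11), of length 5; no longer one exists.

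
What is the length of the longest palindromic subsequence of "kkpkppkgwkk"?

Using dp[i][j] = 2 + dp[i+1][j−1] if the ends match, else max(dp[i+1][j], dp[i][j−1]):
dp[1][11] = 8. A witness is kkkppkkk at positions 1,2,4,5,6,7,10,11.

8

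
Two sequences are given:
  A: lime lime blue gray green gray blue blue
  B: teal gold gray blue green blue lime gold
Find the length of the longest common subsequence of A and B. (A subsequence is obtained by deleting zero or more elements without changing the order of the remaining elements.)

3

A longest common subsequence is blue, green, blue (length 3); the LCS DP confirms no longer common subsequence exists.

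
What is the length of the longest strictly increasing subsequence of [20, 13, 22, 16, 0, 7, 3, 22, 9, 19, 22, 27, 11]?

Scanning left to right, the best length ending at each element is: 20→1, 13→1, 22→2, 16→2, 0→1, 7→2, 3→2, 22→3, 9→3, 19→4, 22→5, 27→6, 11→4.
So the longest increasing subsequence has length 6, e.g. 0, 7, 9, 19, 22, 27.

6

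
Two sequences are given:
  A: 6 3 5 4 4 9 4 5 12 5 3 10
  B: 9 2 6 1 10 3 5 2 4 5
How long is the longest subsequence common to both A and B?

Backtracking the LCS table gives one alignment: 6 (A1,B3) → 3 (A2,B6) → 5 (A3,B7) → 4 (A7,B9) → 5 (A10,B10).
So the longest common subsequence has length 5.

5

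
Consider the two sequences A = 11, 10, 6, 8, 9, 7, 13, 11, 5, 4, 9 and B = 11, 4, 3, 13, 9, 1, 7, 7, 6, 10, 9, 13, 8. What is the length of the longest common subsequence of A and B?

4

Backtracking the LCS table gives one alignment: 11 (A1,B1) → 10 (A2,B10) → 9 (A5,B11) → 13 (A7,B12).
So the longest common subsequence has length 4.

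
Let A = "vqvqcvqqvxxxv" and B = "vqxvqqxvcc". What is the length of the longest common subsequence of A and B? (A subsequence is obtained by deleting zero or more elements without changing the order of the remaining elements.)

7

A longest common subsequence is vqvqqxv (length 7); the LCS DP confirms no longer common subsequence exists.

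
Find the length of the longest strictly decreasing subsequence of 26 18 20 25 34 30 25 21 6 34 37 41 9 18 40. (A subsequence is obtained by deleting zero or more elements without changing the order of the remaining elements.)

One longest decreasing subsequence is 34, 30, 25, 21, 6 (positions 5,6,7,8,9), of length 5; no longer one exists.

5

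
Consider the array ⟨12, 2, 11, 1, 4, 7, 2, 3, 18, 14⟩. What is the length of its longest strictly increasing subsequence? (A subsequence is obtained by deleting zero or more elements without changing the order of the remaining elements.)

One longest increasing subsequence is 2, 4, 7, 18 (positions 2,5,6,9), of length 4; no longer one exists.

4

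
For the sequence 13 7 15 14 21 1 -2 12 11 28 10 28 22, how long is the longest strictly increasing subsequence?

4

Let dp[i] be the longest increasing subsequence ending at position i. Then dp = [1, 1, 2, 2, 3, 1, 1, 2, 2, 4, 2, 4, 4].
The maximum is 4; one witness is 13, 15, 21, 28 at positions 1,3,5,10.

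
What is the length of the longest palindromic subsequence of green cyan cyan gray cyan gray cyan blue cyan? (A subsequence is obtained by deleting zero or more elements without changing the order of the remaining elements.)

7

One longest palindromic subsequence is cyan cyan gray cyan gray cyan cyan (positions 2,3,4,5,6,7,9); it reads the same forward and backward, and the interval DP gives dp[1][9] = 7.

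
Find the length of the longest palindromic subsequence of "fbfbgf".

One longest palindromic subsequence is fbfbf (positions 1,2,3,4,6); it reads the same forward and backward, and the interval DP gives dp[1][6] = 5.

5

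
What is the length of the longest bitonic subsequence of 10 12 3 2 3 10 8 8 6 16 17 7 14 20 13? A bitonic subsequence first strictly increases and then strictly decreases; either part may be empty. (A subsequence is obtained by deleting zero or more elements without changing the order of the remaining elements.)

7

One longest bitonic subsequence is 2, 3, 10, 16, 17, 14, 13 (positions 4,5,6,10,11,13,15): it rises to 17 then falls. Length 7 is optimal.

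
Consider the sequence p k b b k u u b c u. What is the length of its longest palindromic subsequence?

One longest palindromic subsequence is buub (positions 4,6,7,8); it reads the same forward and backward, and the interval DP gives dp[1][10] = 4.

4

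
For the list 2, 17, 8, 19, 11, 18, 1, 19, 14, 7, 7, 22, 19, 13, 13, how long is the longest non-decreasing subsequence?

One longest non-decreasing subsequence is 2, 8, 11, 18, 19, 22 (positions 1,3,5,6,8,12), of length 6; no longer one exists.

6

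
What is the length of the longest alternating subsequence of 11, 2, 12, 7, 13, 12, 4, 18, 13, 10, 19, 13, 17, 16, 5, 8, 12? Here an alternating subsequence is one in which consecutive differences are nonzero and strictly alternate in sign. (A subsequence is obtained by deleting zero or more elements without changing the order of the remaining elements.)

13

Track the best alternating length ending on an up-step vs a down-step at each position: up/down = 1/1, 1/2, 3/1, 3/4, 5/1, 5/6, 3/6, 7/1, 7/8, 7/8, 9/1, 9/10, 11/10, 11/12, 7/12, 13/12, 13/12.
The maximum over both is 13; one such subsequence is 11, 2, 12, 7, 13, 12, 18, 13, 19, 13, 17, 5, 8.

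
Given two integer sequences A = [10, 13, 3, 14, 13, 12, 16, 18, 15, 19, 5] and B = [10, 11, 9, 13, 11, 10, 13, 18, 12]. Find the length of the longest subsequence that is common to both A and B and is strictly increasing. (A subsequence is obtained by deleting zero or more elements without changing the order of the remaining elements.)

For each value that appears in both, track the longest common increasing run ending there.
The best achievable length is 3; one witness is 10, 13, 18 (A-positions 1,2,8, B-positions 1,4,8).

3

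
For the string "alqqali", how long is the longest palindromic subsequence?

4

One longest palindromic subsequence is lqql (positions 2,3,4,6); it reads the same forward and backward, and the interval DP gives dp[1][7] = 4.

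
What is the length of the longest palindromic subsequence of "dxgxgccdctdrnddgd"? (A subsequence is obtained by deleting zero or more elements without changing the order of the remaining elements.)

One longest palindromic subsequence is dgddnddgd (positions 1,3,8,11,13,14,15,16,17); it reads the same forward and backward, and the interval DP gives dp[1][17] = 9.

9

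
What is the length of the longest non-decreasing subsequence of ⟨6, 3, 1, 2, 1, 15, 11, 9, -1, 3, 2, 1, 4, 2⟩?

Scanning left to right, the best length ending at each element is: 6→1, 3→1, 1→1, 2→2, 1→2, 15→3, 11→3, 9→3, -1→1, 3→3, 2→3, 1→3, 4→4, 2→4.
So the longest non-decreasing subsequence has length 4, e.g. 1, 2, 3, 4.

4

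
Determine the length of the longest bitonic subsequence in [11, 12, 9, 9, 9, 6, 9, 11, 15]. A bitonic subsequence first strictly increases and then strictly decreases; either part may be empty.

One longest bitonic subsequence is 11, 12, 9, 6 (positions 1,2,5,6): it rises to 12 then falls. Length 4 is optimal.

4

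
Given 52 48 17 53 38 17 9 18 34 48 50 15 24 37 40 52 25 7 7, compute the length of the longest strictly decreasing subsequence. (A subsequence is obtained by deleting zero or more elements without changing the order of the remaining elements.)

6

One longest decreasing subsequence is 52, 48, 38, 17, 9, 7 (positions 1,2,5,6,7,18), of length 6; no longer one exists.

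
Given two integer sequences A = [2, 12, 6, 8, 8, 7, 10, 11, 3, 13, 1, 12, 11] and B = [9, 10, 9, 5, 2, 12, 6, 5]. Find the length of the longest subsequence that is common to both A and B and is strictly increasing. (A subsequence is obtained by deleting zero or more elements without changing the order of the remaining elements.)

For each value that appears in both, track the longest common increasing run ending there.
The best achievable length is 2; one witness is 2, 12 (A-positions 1,2, B-positions 5,6).

2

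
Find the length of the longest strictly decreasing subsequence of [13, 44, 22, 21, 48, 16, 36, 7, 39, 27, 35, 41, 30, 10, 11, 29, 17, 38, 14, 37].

Scanning left to right, the best length ending at each element is: 13→1, 44→1, 22→2, 21→3, 48→1, 16→4, 36→2, 7→5, 39→2, 27→3, 35→3, 41→2, 30→4, 10→5, 11→5, 29→5, 17→6, 38→3, 14→7, 37→4.
So the longest decreasing subsequence has length 7, e.g. 44, 36, 35, 30, 29, 17, 14.

7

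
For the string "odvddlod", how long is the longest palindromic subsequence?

Using dp[i][j] = 2 + dp[i+1][j−1] if the ends match, else max(dp[i+1][j], dp[i][j−1]):
dp[1][8] = 5. A witness is odddo at positions 1,2,4,5,7.

5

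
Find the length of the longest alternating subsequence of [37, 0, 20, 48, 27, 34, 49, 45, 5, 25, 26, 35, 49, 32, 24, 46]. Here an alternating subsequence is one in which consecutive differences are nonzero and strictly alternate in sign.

Track the best alternating length ending on an up-step vs a down-step at each position: up/down = 1/1, 1/2, 3/2, 3/1, 3/4, 5/4, 5/1, 5/6, 3/6, 7/6, 7/6, 7/6, 7/1, 7/8, 7/8, 9/8.
The maximum over both is 9; one such subsequence is 37, 0, 48, 27, 34, 5, 35, 32, 46.

9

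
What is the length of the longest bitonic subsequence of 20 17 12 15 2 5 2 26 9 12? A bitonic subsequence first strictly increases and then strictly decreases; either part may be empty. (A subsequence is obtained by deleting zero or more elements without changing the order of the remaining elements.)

Let inc[i] be the LIS ending at i and dec[i] the longest strictly decreasing subsequence starting at i. inc = [1, 1, 1, 2, 1, 2, 1, 3, 3, 4], dec = [5, 4, 3, 3, 1, 2, 1, 2, 1, 1].
max_i inc[i]+dec[i]−1 = 5, with one witness 20, 17, 15, 5, 2.

5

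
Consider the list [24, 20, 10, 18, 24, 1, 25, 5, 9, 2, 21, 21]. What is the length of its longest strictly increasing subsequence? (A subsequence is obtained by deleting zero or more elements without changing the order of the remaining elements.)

Let dp[i] be the longest increasing subsequence ending at position i. Then dp = [1, 1, 1, 2, 3, 1, 4, 2, 3, 2, 4, 4].
The maximum is 4; one witness is 10, 18, 24, 25 at positions 3,4,5,7.

4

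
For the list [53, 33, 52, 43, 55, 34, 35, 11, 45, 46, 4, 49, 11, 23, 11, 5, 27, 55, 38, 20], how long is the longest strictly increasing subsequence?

7

One longest increasing subsequence is 33, 34, 35, 45, 46, 49, 55 (positions 2,6,7,9,10,12,18), of length 7; no longer one exists.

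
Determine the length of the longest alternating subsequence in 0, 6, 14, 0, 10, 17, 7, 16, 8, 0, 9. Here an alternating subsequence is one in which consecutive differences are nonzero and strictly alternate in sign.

8

Track the best alternating length ending on an up-step vs a down-step at each position: up/down = 1/1, 2/1, 2/1, 1/3, 4/3, 4/1, 4/5, 6/5, 6/7, 1/7, 8/7.
The maximum over both is 8; one such subsequence is 0, 6, 0, 10, 7, 16, 8, 9.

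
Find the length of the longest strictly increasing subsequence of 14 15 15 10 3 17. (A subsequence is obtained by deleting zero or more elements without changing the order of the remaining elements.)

3

Scanning left to right, the best length ending at each element is: 14→1, 15→2, 15→2, 10→1, 3→1, 17→3.
So the longest increasing subsequence has length 3, e.g. 14, 15, 17.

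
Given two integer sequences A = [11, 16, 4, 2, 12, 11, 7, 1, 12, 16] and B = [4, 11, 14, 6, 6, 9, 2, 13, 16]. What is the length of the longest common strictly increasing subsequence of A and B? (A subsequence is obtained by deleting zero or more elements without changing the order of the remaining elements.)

3

A longest common strictly increasing subsequence is 4, 11, 16 (length 3); it appears in order in both A and B, and no longer such subsequence exists.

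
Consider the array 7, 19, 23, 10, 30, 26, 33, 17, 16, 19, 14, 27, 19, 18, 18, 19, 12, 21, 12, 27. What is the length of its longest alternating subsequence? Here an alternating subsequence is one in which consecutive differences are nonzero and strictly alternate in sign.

A longest alternating subsequence is 7, 19, 10, 30, 26, 33, 17, 19, 14, 27, 18, 19, 12, 21, 12, 27 (positions 1,2,4,5,6,7,8,10,11,12,14,16,17,18,19,20); its 15 consecutive differences strictly alternate in sign, and length 16 is optimal.

16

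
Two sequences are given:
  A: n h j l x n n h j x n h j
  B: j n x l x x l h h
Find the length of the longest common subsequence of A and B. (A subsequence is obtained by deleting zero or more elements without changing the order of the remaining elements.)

5

Backtracking the LCS table gives one alignment: n (A1,B2) → l (A4,B4) → x (A5,B6) → h (A8,B8) → h (A12,B9).
So the longest common subsequence has length 5.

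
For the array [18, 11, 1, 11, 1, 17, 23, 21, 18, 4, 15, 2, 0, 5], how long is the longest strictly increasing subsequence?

Let dp[i] be the longest increasing subsequence ending at position i. Then dp = [1, 1, 1, 2, 1, 3, 4, 4, 4, 2, 3, 2, 1, 3].
The maximum is 4; one witness is 1, 11, 17, 23 at positions 3,4,6,7.

4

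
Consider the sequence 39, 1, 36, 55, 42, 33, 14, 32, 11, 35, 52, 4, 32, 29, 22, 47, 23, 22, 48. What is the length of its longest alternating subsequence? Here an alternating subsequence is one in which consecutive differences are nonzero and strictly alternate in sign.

Track the best alternating length ending on an up-step vs a down-step at each position: up/down = 1/1, 1/2, 3/2, 3/1, 3/4, 3/4, 3/4, 5/4, 3/6, 7/4, 7/4, 3/8, 9/8, 9/10, 9/10, 11/8, 11/12, 9/12, 13/8.
The maximum over both is 13; one such subsequence is 39, 1, 36, 14, 32, 11, 35, 4, 32, 29, 47, 23, 48.

13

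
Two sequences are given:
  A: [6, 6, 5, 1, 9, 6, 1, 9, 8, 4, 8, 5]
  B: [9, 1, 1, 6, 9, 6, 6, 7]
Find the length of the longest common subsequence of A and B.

3

Backtracking the LCS table gives one alignment: 6 (A1,B4) → 6 (A2,B6) → 6 (A6,B7).
So the longest common subsequence has length 3.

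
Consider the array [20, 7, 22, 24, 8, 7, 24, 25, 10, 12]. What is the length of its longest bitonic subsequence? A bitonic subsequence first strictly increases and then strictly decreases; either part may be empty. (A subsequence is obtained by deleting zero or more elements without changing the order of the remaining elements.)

5

Let inc[i] be the LIS ending at i and dec[i] the longest strictly decreasing subsequence starting at i. inc = [1, 1, 2, 3, 2, 1, 3, 4, 3, 4], dec = [3, 1, 3, 3, 2, 1, 2, 2, 1, 1].
max_i inc[i]+dec[i]−1 = 5, with one witness 20, 22, 24, 8, 7.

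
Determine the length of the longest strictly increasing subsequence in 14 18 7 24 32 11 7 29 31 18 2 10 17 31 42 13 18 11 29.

6

Scanning left to right, the best length ending at each element is: 14→1, 18→2, 7→1, 24→3, 32→4, 11→2, 7→1, 29→4, 31→5, 18→3, 2→1, 10→2, 17→3, 31→5, 42→6, 13→3, 18→4, 11→3, 29→5.
So the longest increasing subsequence has length 6, e.g. 14, 18, 24, 29, 31, 42.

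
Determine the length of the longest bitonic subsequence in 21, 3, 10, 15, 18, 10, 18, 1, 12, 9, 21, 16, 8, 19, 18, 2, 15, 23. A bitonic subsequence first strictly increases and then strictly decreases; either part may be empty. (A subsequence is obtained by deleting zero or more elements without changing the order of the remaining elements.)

8

One longest bitonic subsequence is 3, 10, 15, 18, 12, 9, 8, 2 (positions 2,3,4,5,9,10,13,16): it rises to 18 then falls. Length 8 is optimal.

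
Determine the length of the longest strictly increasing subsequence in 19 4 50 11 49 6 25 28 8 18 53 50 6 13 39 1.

One longest increasing subsequence is 4, 11, 25, 28, 53 (positions 2,4,7,8,11), of length 5; no longer one exists.

5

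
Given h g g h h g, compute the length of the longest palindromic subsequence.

One longest palindromic subsequence is ghhg (positions 2,4,5,6); it reads the same forward and backward, and the interval DP gives dp[1][6] = 4.

4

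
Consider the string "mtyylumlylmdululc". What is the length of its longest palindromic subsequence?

9

One longest palindromic subsequence is lumlylmul (positions 5,6,7,8,9,10,11,15,16); it reads the same forward and backward, and the interval DP gives dp[1][17] = 9.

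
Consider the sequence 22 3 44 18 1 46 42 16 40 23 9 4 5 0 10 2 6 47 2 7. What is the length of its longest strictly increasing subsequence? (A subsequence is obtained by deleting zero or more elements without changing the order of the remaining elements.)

Let dp[i] be the longest increasing subsequence ending at position i. Then dp = [1, 1, 2, 2, 1, 3, 3, 2, 3, 3, 2, 2, 3, 1, 4, 2, 4, 5, 2, 5].
The maximum is 5; one witness is 3, 4, 5, 10, 47 at positions 2,12,13,15,18.

5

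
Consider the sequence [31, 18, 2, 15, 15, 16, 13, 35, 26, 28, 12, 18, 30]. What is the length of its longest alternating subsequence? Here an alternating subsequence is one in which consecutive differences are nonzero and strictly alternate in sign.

A longest alternating subsequence is 31, 2, 15, 13, 35, 26, 28, 12, 18 (positions 1,3,4,7,8,9,10,11,12); its 8 consecutive differences strictly alternate in sign, and length 9 is optimal.

9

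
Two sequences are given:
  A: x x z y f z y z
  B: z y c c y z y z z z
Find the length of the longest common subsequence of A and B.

A longest common subsequence is zyzyz (length 5); the LCS DP confirms no longer common subsequence exists.

5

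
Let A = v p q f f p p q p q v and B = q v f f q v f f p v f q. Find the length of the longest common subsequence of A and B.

6

Backtracking the LCS table gives one alignment: v (A1,B2) → q (A3,B5) → f (A4,B7) → f (A5,B8) → p (A6,B9) → q (A10,B12).
So the longest common subsequence has length 6.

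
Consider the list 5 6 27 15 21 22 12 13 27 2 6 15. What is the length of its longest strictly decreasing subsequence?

4

One longest decreasing subsequence is 27, 15, 12, 2 (positions 3,4,7,10), of length 4; no longer one exists.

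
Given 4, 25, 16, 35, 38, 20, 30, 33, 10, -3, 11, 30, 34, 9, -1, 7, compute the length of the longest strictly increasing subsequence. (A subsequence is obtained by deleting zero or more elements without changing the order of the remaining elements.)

6

Let dp[i] be the longest increasing subsequence ending at position i. Then dp = [1, 2, 2, 3, 4, 3, 4, 5, 2, 1, 3, 4, 6, 2, 2, 3].
The maximum is 6; one witness is 4, 16, 20, 30, 33, 34 at positions 1,3,6,7,8,13.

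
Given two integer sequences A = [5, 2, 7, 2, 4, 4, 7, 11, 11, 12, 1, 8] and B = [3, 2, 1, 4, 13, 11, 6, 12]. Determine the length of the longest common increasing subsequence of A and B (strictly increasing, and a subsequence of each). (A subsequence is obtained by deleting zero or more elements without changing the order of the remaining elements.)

For each value that appears in both, track the longest common increasing run ending there.
The best achievable length is 4; one witness is 2, 4, 11, 12 (A-positions 2,5,8,10, B-positions 2,4,6,8).

4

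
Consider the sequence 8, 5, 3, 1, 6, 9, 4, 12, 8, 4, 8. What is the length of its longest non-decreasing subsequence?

Let dp[i] be the longest non-decreasing subsequence ending at position i. Then dp = [1, 1, 1, 1, 2, 3, 2, 4, 3, 3, 4].
The maximum is 4; one witness is 5, 6, 9, 12 at positions 2,5,6,8.

4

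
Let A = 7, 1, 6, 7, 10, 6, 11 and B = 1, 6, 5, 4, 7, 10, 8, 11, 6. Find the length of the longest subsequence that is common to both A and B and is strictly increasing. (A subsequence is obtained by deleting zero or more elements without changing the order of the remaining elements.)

5

A longest common strictly increasing subsequence is 1, 6, 7, 10, 11 (length 5); it appears in order in both A and B, and no longer such subsequence exists.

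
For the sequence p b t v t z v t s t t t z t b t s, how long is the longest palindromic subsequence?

10

One longest palindromic subsequence is ttzttttztt (positions 3,5,6,8,10,11,12,13,14,16); it reads the same forward and backward, and the interval DP gives dp[1][17] = 10.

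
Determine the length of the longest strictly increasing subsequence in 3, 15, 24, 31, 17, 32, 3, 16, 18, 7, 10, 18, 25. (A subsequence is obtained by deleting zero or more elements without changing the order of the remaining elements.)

Scanning left to right, the best length ending at each element is: 3→1, 15→2, 24→3, 31→4, 17→3, 32→5, 3→1, 16→3, 18→4, 7→2, 10→3, 18→4, 25→5.
So the longest increasing subsequence has length 5, e.g. 3, 15, 24, 31, 32.

5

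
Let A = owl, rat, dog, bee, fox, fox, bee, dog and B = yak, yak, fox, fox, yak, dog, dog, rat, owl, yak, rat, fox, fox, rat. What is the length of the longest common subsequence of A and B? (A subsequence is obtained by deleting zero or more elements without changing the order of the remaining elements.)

4

Backtracking the LCS table gives one alignment: owl (A1,B9) → rat (A2,B11) → fox (A5,B12) → fox (A6,B13).
So the longest common subsequence has length 4.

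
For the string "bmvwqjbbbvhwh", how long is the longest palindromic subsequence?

5

One longest palindromic subsequence is wbbbw (positions 4,7,8,9,12); it reads the same forward and backward, and the interval DP gives dp[1][13] = 5.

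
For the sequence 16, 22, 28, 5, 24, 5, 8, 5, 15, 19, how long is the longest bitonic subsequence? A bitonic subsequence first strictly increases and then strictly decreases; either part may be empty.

One longest bitonic subsequence is 16, 22, 28, 24, 8, 5 (positions 1,2,3,5,7,8): it rises to 28 then falls. Length 6 is optimal.

6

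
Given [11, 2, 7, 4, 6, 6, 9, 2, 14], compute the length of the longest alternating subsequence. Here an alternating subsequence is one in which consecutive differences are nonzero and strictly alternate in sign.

7

A longest alternating subsequence is 11, 2, 7, 4, 6, 2, 14 (positions 1,2,3,4,5,8,9); its 6 consecutive differences strictly alternate in sign, and length 7 is optimal.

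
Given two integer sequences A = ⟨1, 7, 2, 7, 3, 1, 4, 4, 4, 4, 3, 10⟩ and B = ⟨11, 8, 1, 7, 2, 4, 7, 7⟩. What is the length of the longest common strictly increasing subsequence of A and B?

3

For each value that appears in both, track the longest common increasing run ending there.
The best achievable length is 3; one witness is 1, 2, 4 (A-positions 1,3,7, B-positions 3,5,6).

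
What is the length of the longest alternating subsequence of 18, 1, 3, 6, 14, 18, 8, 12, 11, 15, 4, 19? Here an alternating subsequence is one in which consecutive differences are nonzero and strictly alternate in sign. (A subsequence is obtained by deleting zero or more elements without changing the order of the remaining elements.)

Track the best alternating length ending on an up-step vs a down-step at each position: up/down = 1/1, 1/2, 3/2, 3/2, 3/2, 3/1, 3/4, 5/4, 5/6, 7/4, 3/8, 9/1.
The maximum over both is 9; one such subsequence is 18, 1, 14, 8, 12, 11, 15, 4, 19.

9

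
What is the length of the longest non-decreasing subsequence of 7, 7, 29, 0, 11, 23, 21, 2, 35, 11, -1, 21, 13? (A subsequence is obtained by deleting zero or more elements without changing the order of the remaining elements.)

One longest non-decreasing subsequence is 7, 7, 11, 23, 35 (positions 1,2,5,6,9), of length 5; no longer one exists.

5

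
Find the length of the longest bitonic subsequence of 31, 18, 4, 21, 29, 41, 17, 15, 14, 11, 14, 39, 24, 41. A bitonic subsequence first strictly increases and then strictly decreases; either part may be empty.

8

One longest bitonic subsequence is 18, 21, 29, 41, 17, 15, 14, 11 (positions 2,4,5,6,7,8,9,10): it rises to 41 then falls. Length 8 is optimal.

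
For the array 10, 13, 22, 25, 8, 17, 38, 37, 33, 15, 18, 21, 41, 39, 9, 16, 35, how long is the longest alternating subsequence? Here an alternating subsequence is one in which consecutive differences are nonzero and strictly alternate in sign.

A longest alternating subsequence is 10, 13, 8, 17, 15, 18, 9, 16 (positions 1,2,5,6,10,11,15,16); its 7 consecutive differences strictly alternate in sign, and length 8 is optimal.

8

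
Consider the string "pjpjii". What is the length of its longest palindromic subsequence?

3

One longest palindromic subsequence is jpj (positions 2,3,4); it reads the same forward and backward, and the interval DP gives dp[1][6] = 3.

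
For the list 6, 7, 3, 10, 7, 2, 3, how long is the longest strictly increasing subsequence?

3

Let dp[i] be the longest increasing subsequence ending at position i. Then dp = [1, 2, 1, 3, 2, 1, 2].
The maximum is 3; one witness is 6, 7, 10 at positions 1,2,4.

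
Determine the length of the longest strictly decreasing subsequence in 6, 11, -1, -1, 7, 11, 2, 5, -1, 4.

4

Let dp[i] be the longest decreasing subsequence ending at position i. Then dp = [1, 1, 2, 2, 2, 1, 3, 3, 4, 4].
The maximum is 4; one witness is 11, 7, 2, -1 at positions 2,5,7,9.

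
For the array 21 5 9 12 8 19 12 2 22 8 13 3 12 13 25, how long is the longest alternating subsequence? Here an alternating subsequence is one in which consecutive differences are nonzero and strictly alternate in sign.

Track the best alternating length ending on an up-step vs a down-step at each position: up/down = 1/1, 1/2, 3/2, 3/2, 3/4, 5/2, 5/6, 1/6, 7/1, 7/8, 9/8, 7/10, 11/10, 11/8, 11/1.
The maximum over both is 11; one such subsequence is 21, 5, 9, 8, 19, 12, 22, 8, 13, 3, 12.

11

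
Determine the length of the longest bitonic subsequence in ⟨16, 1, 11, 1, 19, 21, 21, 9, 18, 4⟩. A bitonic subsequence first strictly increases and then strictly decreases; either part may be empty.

6

Let inc[i] be the LIS ending at i and dec[i] the longest strictly decreasing subsequence starting at i. inc = [1, 1, 2, 1, 3, 4, 4, 2, 3, 2], dec = [4, 1, 3, 1, 3, 3, 3, 2, 2, 1].
max_i inc[i]+dec[i]−1 = 6, with one witness 1, 11, 19, 21, 18, 4.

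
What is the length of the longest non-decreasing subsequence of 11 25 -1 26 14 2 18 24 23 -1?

4

One longest non-decreasing subsequence is 11, 14, 18, 24 (positions 1,5,7,8), of length 4; no longer one exists.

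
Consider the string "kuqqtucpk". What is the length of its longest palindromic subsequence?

6

One longest palindromic subsequence is kuqquk (positions 1,2,3,4,6,9); it reads the same forward and backward, and the interval DP gives dp[1][9] = 6.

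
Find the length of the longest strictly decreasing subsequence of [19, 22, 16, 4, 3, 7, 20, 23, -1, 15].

5

Let dp[i] be the longest decreasing subsequence ending at position i. Then dp = [1, 1, 2, 3, 4, 3, 2, 1, 5, 3].
The maximum is 5; one witness is 19, 16, 4, 3, -1 at positions 1,3,4,5,9.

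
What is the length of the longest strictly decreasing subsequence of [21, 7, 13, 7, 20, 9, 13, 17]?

3

Let dp[i] be the longest decreasing subsequence ending at position i. Then dp = [1, 2, 2, 3, 2, 3, 3, 3].
The maximum is 3; one witness is 21, 13, 7 at positions 1,3,4.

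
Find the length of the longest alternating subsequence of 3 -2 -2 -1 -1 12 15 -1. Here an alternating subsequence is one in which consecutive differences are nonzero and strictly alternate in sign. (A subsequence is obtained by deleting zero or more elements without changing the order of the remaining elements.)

4

Track the best alternating length ending on an up-step vs a down-step at each position: up/down = 1/1, 1/2, 1/2, 3/2, 3/2, 3/1, 3/1, 3/4.
The maximum over both is 4; one such subsequence is 3, -2, 12, -1.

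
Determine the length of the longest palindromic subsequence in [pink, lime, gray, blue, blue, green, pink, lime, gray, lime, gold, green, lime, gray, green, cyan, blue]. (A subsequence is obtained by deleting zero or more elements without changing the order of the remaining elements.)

One longest palindromic subsequence is blue green gray lime green lime gray green blue (positions 4,6,9,10,12,13,14,15,17); it reads the same forward and backward, and the interval DP gives dp[1][17] = 9.

9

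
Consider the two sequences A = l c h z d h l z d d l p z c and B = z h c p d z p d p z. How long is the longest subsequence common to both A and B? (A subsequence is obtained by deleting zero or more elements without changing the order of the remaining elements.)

A longest common subsequence is cdzdpz (length 6); the LCS DP confirms no longer common subsequence exists.

6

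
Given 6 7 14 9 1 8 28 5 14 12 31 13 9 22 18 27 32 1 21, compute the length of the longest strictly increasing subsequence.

Let dp[i] be the longest increasing subsequence ending at position i. Then dp = [1, 2, 3, 3, 1, 3, 4, 2, 4, 4, 5, 5, 4, 6, 6, 7, 8, 1, 7].
The maximum is 8; one witness is 6, 7, 9, 12, 13, 22, 27, 32 at positions 1,2,4,10,12,14,16,17.

8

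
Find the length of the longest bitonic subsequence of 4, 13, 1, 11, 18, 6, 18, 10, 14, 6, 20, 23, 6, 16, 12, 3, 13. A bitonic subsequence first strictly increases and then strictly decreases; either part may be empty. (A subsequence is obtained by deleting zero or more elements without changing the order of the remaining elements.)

9

Let inc[i] be the LIS ending at i and dec[i] the longest strictly decreasing subsequence starting at i. inc = [1, 2, 1, 2, 3, 2, 3, 3, 4, 2, 5, 6, 2, 5, 4, 2, 5], dec = [2, 5, 1, 4, 4, 2, 4, 3, 3, 2, 4, 4, 2, 3, 2, 1, 1].
max_i inc[i]+dec[i]−1 = 9, with one witness 4, 6, 10, 14, 20, 23, 16, 12, 3.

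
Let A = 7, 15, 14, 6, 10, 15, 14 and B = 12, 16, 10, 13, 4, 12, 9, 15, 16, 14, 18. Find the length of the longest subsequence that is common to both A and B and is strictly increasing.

A longest common strictly increasing subsequence is 10, 15 (length 2); it appears in order in both A and B, and no longer such subsequence exists.

2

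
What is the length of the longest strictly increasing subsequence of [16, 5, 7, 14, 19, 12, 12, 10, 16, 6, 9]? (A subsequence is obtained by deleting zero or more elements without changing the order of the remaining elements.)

4

Let dp[i] be the longest increasing subsequence ending at position i. Then dp = [1, 1, 2, 3, 4, 3, 3, 3, 4, 2, 3].
The maximum is 4; one witness is 5, 7, 14, 19 at positions 2,3,4,5.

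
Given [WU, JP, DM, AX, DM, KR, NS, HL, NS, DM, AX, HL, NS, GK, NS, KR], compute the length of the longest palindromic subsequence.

One longest palindromic subsequence is KR NS NS HL NS NS KR (positions 6,7,9,12,13,15,16); it reads the same forward and backward, and the interval DP gives dp[1][16] = 7.

7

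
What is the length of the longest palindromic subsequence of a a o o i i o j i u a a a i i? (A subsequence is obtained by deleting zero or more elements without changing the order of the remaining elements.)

One longest palindromic subsequence is aaoiioaa (positions 1,2,4,5,6,7,12,13); it reads the same forward and backward, and the interval DP gives dp[1][15] = 8.

8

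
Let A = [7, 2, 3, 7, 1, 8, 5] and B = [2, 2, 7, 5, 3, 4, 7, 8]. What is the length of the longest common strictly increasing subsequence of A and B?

4

For each value that appears in both, track the longest common increasing run ending there.
The best achievable length is 4; one witness is 2, 3, 7, 8 (A-positions 2,3,4,6, B-positions 1,5,7,8).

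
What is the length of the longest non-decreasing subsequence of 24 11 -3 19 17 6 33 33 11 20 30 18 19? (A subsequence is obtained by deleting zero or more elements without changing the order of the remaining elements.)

Scanning left to right, the best length ending at each element is: 24→1, 11→1, -3→1, 19→2, 17→2, 6→2, 33→3, 33→4, 11→3, 20→4, 30→5, 18→4, 19→5.
So the longest non-decreasing subsequence has length 5, e.g. -3, 6, 11, 20, 30.

5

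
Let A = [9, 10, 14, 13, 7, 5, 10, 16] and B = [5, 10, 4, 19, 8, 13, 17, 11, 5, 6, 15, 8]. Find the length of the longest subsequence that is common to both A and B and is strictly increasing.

2

For each value that appears in both, track the longest common increasing run ending there.
The best achievable length is 2; one witness is 5, 10 (A-positions 6,7, B-positions 1,2).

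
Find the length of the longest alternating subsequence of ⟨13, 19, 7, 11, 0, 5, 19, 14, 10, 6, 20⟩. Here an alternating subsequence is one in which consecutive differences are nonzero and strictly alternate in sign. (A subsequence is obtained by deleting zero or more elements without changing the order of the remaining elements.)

Track the best alternating length ending on an up-step vs a down-step at each position: up/down = 1/1, 2/1, 1/3, 4/3, 1/5, 6/5, 6/1, 6/7, 6/7, 6/7, 8/1.
The maximum over both is 8; one such subsequence is 13, 19, 7, 11, 0, 19, 14, 20.

8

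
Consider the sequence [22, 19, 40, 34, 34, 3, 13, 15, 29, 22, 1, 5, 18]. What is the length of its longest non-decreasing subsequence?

Scanning left to right, the best length ending at each element is: 22→1, 19→1, 40→2, 34→2, 34→3, 3→1, 13→2, 15→3, 29→4, 22→4, 1→1, 5→2, 18→4.
So the longest non-decreasing subsequence has length 4, e.g. 3, 13, 15, 29.

4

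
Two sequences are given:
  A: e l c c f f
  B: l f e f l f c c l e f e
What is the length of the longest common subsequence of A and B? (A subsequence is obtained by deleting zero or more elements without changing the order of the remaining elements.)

A longest common subsequence is elccf (length 5); the LCS DP confirms no longer common subsequence exists.

5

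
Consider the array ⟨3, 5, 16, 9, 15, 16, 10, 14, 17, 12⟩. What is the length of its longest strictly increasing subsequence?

6

Let dp[i] be the longest increasing subsequence ending at position i. Then dp = [1, 2, 3, 3, 4, 5, 4, 5, 6, 5].
The maximum is 6; one witness is 3, 5, 9, 15, 16, 17 at positions 1,2,4,5,6,9.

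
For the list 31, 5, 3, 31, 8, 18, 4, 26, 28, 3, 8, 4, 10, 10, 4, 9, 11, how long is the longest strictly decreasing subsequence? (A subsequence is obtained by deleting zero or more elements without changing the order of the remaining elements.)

4

Scanning left to right, the best length ending at each element is: 31→1, 5→2, 3→3, 31→1, 8→2, 18→2, 4→3, 26→2, 28→2, 3→4, 8→3, 4→4, 10→3, 10→3, 4→4, 9→4, 11→3.
So the longest decreasing subsequence has length 4, e.g. 31, 5, 4, 3.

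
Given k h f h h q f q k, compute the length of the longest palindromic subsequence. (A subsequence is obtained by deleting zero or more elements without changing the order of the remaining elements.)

Using dp[i][j] = 2 + dp[i+1][j−1] if the ends match, else max(dp[i+1][j], dp[i][j−1]):
dp[1][9] = 6. A witness is kfhhfk at positions 1,3,4,5,7,9.

6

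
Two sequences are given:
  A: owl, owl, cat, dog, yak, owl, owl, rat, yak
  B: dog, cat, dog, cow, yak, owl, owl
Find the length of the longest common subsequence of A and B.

Backtracking the LCS table gives one alignment: cat (A3,B2) → dog (A4,B3) → yak (A5,B5) → owl (A6,B6) → owl (A7,B7).
So the longest common subsequence has length 5.

5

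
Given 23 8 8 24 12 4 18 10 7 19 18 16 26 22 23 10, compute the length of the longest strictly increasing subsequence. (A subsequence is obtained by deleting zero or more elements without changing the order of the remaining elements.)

One longest increasing subsequence is 8, 12, 18, 19, 22, 23 (positions 2,5,7,10,14,15), of length 6; no longer one exists.

6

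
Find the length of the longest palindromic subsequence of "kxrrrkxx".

5

One longest palindromic subsequence is xrrrx (positions 2,3,4,5,8); it reads the same forward and backward, and the interval DP gives dp[1][8] = 5.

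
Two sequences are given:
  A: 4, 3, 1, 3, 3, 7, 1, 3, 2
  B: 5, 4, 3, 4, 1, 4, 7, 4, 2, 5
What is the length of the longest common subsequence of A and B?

5

Backtracking the LCS table gives one alignment: 4 (A1,B2) → 3 (A2,B3) → 1 (A3,B5) → 7 (A6,B7) → 2 (A9,B9).
So the longest common subsequence has length 5.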